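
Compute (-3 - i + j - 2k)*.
-3 + i - j + 2k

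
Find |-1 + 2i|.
√5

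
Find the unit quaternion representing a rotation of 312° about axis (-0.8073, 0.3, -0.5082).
-0.9135 - 0.3284i + 0.122j - 0.2067k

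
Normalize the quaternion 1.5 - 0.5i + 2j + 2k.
0.4629 - 0.1543i + 0.6172j + 0.6172k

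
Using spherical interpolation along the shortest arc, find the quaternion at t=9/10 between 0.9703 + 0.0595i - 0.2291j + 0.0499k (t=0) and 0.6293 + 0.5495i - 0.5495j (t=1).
0.6805 + 0.5088i - 0.5272j + 0.0054k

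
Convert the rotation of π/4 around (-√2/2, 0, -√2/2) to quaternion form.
0.9239 - 0.2706i - 0.2706k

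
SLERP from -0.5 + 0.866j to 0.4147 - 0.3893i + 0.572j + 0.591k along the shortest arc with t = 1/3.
-0.2141 - 0.1681i + 0.9278j + 0.2551k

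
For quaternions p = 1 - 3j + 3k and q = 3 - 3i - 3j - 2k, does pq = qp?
No: pq = 12i - 21j - 2k ≠ -18i - 3j + 16k = qp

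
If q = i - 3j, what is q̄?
-i + 3j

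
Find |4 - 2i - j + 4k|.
√37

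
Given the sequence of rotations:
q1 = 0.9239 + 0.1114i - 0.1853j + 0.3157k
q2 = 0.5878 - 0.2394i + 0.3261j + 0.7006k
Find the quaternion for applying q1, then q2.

q2 · q1 = 0.409 + 0.0771i + 0.346j + 0.8409k
0.409 + 0.0771i + 0.346j + 0.8409k


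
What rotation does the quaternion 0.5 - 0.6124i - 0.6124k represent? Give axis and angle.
axis = (-√2/2, 0, -√2/2), θ = 2π/3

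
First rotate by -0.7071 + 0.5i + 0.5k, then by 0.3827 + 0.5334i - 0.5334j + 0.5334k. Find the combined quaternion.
-0.804 - 0.4525i + 0.3772j + 0.0809k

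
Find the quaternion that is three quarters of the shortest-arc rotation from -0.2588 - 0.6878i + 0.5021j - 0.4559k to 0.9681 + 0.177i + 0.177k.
-0.8769 - 0.3555i + 0.153j - 0.2849k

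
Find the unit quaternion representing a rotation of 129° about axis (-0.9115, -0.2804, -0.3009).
0.4305 - 0.8227i - 0.2531j - 0.2716k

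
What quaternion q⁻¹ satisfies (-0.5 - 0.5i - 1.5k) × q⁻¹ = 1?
-0.1818 + 0.1818i + 0.5455k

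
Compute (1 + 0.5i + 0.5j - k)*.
1 - 0.5i - 0.5j + k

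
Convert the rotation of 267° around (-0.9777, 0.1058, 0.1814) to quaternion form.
-0.6884 - 0.7092i + 0.0767j + 0.1316k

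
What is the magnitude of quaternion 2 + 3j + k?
√14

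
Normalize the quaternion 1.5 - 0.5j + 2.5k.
0.5071 - 0.169j + 0.8452k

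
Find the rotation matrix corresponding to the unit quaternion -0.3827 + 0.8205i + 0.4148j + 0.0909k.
[[0.6394, 0.7503, -0.1683], [0.6111, -0.363, 0.7034], [0.4667, -0.5526, -0.6906]]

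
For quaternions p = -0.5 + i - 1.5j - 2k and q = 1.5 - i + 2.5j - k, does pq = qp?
No: pq = 2 + 8.5i - 0.5j - 1.5k ≠ 2 - 4.5i - 6.5j - 3.5k = qp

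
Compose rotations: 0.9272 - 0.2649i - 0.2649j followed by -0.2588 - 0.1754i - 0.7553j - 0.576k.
-0.4865 - 0.2467i - 0.4792j - 0.6877k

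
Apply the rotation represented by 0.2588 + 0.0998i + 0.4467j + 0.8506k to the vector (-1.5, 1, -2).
(0.116, -2.678, -0.258)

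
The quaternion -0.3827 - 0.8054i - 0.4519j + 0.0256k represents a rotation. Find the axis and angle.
axis = (-0.8718, -0.4891, 0.0277), θ = 5π/4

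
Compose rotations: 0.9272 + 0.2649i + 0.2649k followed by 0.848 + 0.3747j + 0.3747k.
0.687 + 0.3239i + 0.4467j + 0.4728k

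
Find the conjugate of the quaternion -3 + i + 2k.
-3 - i - 2k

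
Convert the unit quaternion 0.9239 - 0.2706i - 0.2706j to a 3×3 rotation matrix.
[[0.8536, 0.1464, -0.5], [0.1464, 0.8536, 0.5], [0.5, -0.5, 0.7071]]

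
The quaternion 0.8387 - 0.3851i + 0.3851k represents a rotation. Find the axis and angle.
axis = (-√2/2, 0, √2/2), θ = 66°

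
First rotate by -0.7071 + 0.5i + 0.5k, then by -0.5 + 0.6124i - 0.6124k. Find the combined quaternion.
0.3535 - 0.683i - 0.6124j + 0.183k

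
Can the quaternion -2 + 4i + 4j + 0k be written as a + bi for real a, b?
No. The quaternion -2 + 4i + 4j has j-coefficient y = 4 and k-coefficient z = 0, not both zero, so it does not lie in the complex subalgebra spanned by 1 and i.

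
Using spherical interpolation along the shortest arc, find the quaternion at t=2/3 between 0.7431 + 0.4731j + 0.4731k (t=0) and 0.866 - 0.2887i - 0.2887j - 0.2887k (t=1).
0.9745 - 0.2217i - 0.0247j - 0.0247k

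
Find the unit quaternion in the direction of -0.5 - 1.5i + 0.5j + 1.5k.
-0.2236 - 0.6708i + 0.2236j + 0.6708k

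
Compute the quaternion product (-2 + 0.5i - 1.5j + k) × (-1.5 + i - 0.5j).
1.75 - 2.25i + 4.25j - 0.25k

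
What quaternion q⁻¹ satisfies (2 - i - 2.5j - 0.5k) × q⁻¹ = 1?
0.1739 + 0.087i + 0.2174j + 0.0435k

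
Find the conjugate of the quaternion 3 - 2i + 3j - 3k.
3 + 2i - 3j + 3k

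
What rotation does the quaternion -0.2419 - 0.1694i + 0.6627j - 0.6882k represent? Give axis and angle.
axis = (-0.1746, 0.683, -0.7093), θ = 208°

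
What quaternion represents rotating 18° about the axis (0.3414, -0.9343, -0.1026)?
0.9877 + 0.0534i - 0.1462j - 0.0161k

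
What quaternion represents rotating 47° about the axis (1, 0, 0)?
0.9171 + 0.3987i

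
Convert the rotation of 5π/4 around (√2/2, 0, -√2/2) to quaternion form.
-0.3827 + 0.6533i - 0.6533k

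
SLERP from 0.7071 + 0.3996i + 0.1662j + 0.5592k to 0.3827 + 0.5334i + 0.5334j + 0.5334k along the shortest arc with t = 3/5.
0.5299 + 0.4952i + 0.3983j + 0.5615k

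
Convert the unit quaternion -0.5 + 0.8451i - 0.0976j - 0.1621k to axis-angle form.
axis = (0.9758, -0.1127, -0.1872), θ = 4π/3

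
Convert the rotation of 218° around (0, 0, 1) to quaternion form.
-0.3256 + 0.9455k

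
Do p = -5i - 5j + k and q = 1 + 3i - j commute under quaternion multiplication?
No: pq = 10 - 4i - 2j + 21k ≠ 10 - 6i - 8j - 19k = qp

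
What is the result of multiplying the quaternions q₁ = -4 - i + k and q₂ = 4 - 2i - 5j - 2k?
-16 + 9i + 16j + 17k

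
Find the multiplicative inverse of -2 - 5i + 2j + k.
-0.0588 + 0.1471i - 0.0588j - 0.0294k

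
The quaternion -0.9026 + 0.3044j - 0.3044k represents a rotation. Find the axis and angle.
axis = (0, √2/2, -√2/2), θ = 309°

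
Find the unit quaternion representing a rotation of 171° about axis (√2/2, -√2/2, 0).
0.0785 + 0.7049i - 0.7049j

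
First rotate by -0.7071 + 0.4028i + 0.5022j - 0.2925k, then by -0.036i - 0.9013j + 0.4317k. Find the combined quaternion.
0.5934 + 0.0723i + 0.8007j + 0.0397k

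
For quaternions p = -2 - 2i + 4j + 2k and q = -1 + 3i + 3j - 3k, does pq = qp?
No: pq = 2 - 22i - 10j - 14k ≠ 2 + 14i - 10j + 22k = qp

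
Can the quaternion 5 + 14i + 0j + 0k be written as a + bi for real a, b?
Yes. The quaternion 5 + 14i has j- and k-coefficients y = z = 0, so it lies in the complex subalgebra spanned by 1 and i.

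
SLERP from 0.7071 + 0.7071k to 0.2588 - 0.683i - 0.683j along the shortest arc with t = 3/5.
0.5734 - 0.5136i - 0.5136j + 0.3788k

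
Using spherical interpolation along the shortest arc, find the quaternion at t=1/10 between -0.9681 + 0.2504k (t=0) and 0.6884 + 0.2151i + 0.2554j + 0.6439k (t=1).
-0.9869 - 0.0259i - 0.0308j + 0.1563k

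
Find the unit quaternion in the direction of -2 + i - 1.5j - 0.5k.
-0.7303 + 0.3651i - 0.5477j - 0.1826k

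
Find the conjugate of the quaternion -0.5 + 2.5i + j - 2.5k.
-0.5 - 2.5i - j + 2.5k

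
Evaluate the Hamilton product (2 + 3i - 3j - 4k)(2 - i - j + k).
8 - 3i - 7j - 12k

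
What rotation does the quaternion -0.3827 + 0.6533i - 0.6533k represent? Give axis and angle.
axis = (√2/2, 0, -√2/2), θ = 5π/4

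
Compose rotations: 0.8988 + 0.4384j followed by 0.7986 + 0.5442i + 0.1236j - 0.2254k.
0.6636 + 0.5879i + 0.4612j + 0.036k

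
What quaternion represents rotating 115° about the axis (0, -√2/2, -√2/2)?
0.5373 - 0.5964j - 0.5964k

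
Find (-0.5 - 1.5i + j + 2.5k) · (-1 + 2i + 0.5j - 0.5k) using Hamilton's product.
4.25 - 1.25i + 3j - 5k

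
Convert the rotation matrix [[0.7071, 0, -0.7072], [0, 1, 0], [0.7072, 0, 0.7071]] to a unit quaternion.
0.9239 - 0.3827j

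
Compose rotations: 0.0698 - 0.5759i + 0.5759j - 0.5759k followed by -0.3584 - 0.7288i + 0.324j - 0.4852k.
-0.9108 + 0.2484i - 0.3241j - 0.0606k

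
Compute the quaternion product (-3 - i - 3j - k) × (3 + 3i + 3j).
3 - 9i - 21j + 3k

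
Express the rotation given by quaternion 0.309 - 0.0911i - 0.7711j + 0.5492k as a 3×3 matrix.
[[-0.7924, -0.1989, -0.5766], [0.4799, 0.3802, -0.7907], [0.3765, -0.9033, -0.2058]]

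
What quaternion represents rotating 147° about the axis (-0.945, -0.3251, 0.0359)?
0.284 - 0.9061i - 0.3117j + 0.0344k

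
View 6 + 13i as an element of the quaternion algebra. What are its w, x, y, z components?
6 + 13i + 0j + 0k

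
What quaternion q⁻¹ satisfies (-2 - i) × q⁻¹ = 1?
-0.4 + 0.2i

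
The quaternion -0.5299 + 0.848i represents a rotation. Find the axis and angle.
axis = (1, 0, 0), θ = 244°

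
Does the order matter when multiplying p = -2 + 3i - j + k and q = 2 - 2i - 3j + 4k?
Yes: pq = -5 + 9i - 10j - 17k ≠ -5 + 11i + 18j + 5k = qp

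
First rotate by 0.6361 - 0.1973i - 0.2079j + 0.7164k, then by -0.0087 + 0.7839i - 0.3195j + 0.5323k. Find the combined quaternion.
-0.2986 + 0.3821i - 0.868j + 0.1064k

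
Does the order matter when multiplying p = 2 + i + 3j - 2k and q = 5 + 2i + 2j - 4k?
Yes: pq = -6 + i + 19j - 22k ≠ -6 + 17i + 19j - 14k = qp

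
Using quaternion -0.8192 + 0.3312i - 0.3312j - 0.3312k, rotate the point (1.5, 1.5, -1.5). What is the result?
(-0.786, 0.184, -2.47)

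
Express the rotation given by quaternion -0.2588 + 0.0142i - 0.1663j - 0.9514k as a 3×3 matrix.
[[-0.8656, -0.4972, 0.0591], [0.4877, -0.8107, 0.3238], [-0.1131, 0.3091, 0.9443]]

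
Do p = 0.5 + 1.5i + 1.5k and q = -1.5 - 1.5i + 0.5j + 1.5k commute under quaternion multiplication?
No: pq = -0.75 - 3.75i - 4.25j - 0.75k ≠ -0.75 - 2.25i + 4.75j - 2.25k = qp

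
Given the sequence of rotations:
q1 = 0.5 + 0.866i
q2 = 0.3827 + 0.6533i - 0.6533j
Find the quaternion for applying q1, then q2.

q2 · q1 = -0.3744 + 0.6581i - 0.3266j + 0.5658k
-0.3744 + 0.6581i - 0.3266j + 0.5658k


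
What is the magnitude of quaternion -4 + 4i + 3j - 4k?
√57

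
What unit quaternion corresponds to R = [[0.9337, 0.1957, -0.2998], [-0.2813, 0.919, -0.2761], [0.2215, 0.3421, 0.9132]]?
0.9703 + 0.1593i - 0.1343j - 0.1229k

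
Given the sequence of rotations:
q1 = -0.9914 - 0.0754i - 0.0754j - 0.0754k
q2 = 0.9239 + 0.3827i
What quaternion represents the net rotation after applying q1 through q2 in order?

q2 · q1 = -0.8871 - 0.4491i - 0.0408j - 0.0985k
-0.8871 - 0.4491i - 0.0408j - 0.0985k


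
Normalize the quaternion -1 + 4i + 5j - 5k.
-0.1222 + 0.4887i + 0.6108j - 0.6108k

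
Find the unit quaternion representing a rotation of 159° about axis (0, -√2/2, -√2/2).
0.1822 - 0.6953j - 0.6953k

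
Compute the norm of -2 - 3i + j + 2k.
√18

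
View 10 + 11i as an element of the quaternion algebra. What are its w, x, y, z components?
10 + 11i + 0j + 0k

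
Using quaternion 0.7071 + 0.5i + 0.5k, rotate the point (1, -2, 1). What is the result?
(2.414, 0, -0.414)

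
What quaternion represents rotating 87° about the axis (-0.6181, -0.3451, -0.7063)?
0.7254 - 0.4255i - 0.2376j - 0.4862k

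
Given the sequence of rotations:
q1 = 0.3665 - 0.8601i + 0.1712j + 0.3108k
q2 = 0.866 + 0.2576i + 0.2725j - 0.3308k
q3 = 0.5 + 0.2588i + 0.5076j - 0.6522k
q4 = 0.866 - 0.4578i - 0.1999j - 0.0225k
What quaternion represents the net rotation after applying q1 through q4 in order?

q2 · q1 = 0.5951 - 0.5091i + 0.4526j + 0.4264k
q3 · q2 · q1 = 0.4777 + 0.4111i + 0.7501j + 0.2006k
q4 · q3 · q2 · q1 = 0.7563 + 0.1141i + 0.6367j - 0.0982k
0.7563 + 0.1141i + 0.6367j - 0.0982k


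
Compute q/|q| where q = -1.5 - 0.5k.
-0.9487 - 0.3162k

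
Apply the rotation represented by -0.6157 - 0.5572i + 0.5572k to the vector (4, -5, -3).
(-0.052, 0.523, -7.052)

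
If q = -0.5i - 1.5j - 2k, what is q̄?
0.5i + 1.5j + 2k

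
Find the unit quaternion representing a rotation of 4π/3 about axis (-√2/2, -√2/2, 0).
-0.5 - 0.6124i - 0.6124j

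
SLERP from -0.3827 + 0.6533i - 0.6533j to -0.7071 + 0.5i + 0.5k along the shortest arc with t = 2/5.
-0.5735 + 0.6583i - 0.4316j + 0.2268k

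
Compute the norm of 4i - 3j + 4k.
√41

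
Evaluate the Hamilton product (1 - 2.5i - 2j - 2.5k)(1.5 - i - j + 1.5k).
0.75 - 10.25i + 2.25j - 1.75k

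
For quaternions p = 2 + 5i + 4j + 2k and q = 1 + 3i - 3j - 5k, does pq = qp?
No: pq = 9 - 3i + 29j - 35k ≠ 9 + 25i - 33j + 19k = qp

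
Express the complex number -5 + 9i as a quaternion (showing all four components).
-5 + 9i + 0j + 0k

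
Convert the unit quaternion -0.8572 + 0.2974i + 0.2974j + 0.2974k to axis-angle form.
axis = (√3/3, √3/3, √3/3), θ = 298°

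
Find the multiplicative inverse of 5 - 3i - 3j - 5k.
0.0735 + 0.0441i + 0.0441j + 0.0735k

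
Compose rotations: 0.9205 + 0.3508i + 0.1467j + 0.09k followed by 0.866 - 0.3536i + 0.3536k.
0.8894 - 0.0736i + 0.2829j + 0.3516k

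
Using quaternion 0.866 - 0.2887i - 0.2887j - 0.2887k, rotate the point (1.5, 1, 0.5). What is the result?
(1.5, 0.5, 1)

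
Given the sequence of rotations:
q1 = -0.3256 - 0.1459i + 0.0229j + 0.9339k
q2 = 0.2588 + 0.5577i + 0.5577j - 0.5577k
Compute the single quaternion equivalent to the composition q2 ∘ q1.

q2 · q1 = 0.5052 + 0.3143i - 0.6151j + 0.5174k
0.5052 + 0.3143i - 0.6151j + 0.5174k


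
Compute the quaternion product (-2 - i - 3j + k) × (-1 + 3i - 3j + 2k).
-6 - 8i + 14j + 7k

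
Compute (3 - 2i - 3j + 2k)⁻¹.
0.1154 + 0.0769i + 0.1154j - 0.0769k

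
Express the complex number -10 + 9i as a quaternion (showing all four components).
-10 + 9i + 0j + 0k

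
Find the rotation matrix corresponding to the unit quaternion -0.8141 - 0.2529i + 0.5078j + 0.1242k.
[[0.4534, -0.0546, -0.8896], [-0.4591, 0.8412, -0.2856], [0.764, 0.5379, 0.3564]]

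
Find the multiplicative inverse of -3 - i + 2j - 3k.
-0.1304 + 0.0435i - 0.087j + 0.1304k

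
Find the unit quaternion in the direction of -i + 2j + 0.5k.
-0.4364i + 0.8729j + 0.2182k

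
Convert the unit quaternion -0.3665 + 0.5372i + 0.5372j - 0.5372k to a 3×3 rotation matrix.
[[-0.1543, 0.1834, -0.9709], [0.9709, -0.1543, -0.1834], [-0.1834, -0.9709, -0.1543]]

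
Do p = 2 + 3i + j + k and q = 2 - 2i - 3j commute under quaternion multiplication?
No: pq = 13 + 5i - 6j - 5k ≠ 13 - i - 2j + 9k = qp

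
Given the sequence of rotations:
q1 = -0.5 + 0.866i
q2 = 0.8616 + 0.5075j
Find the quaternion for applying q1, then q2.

q2 · q1 = -0.4308 + 0.7461i - 0.2537j - 0.4395k
-0.4308 + 0.7461i - 0.2537j - 0.4395k


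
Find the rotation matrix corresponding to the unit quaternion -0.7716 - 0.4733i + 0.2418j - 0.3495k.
[[0.6388, -0.7682, -0.0423], [0.3105, 0.3077, -0.8994], [0.704, 0.5614, 0.435]]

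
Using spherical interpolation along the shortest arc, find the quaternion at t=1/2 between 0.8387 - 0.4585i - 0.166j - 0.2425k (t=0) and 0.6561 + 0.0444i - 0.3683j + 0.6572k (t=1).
0.8834 - 0.2447i - 0.3158j + 0.2451k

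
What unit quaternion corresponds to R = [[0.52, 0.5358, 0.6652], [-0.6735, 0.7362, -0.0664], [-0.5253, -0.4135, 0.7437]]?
0.866 - 0.1002i + 0.3437j - 0.3491k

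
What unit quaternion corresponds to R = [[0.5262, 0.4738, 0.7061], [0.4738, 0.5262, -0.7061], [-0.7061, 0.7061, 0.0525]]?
0.7254 + 0.4867i + 0.4867j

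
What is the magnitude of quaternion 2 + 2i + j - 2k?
√13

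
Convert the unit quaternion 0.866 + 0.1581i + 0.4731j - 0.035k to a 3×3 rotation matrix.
[[0.5499, 0.2102, 0.8083], [0.089, 0.9476, -0.3069], [-0.8305, 0.2407, 0.5024]]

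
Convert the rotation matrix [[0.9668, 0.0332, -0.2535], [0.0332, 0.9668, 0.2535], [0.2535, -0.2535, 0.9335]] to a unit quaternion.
0.9832 - 0.1289i - 0.1289j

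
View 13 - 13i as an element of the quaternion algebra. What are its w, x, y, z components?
13 - 13i + 0j + 0k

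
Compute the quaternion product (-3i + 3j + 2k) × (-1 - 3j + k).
7 + 12i + 7k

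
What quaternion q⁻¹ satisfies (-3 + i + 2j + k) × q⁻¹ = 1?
-0.2 - 0.0667i - 0.1333j - 0.0667k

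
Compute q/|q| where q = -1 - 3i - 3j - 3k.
-0.189 - 0.5669i - 0.5669j - 0.5669k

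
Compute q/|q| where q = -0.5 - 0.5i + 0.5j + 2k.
-0.2294 - 0.2294i + 0.2294j + 0.9177k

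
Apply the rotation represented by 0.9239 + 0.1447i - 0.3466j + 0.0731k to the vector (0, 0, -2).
(1.239, 0.636, -1.436)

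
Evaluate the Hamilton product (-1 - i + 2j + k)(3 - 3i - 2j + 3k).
-5 + 8i + 8j + 8k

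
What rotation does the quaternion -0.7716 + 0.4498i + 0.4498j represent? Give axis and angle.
axis = (√2/2, √2/2, 0), θ = 281°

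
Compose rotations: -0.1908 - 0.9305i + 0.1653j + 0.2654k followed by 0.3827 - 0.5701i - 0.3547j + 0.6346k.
-0.7133 - 0.4464i - 0.3083j - 0.4438k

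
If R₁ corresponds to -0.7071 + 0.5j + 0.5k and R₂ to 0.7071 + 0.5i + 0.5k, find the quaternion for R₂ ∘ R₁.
-0.75 - 0.6036i + 0.1036j + 0.25k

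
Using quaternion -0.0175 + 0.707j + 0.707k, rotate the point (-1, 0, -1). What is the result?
(1.024, -0.975, -0.025)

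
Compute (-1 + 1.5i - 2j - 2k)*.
-1 - 1.5i + 2j + 2k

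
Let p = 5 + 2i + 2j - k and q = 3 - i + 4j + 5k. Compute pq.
14 + 15i + 17j + 32k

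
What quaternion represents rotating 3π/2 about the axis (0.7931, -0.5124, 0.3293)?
-0.7071 + 0.5608i - 0.3623j + 0.2329k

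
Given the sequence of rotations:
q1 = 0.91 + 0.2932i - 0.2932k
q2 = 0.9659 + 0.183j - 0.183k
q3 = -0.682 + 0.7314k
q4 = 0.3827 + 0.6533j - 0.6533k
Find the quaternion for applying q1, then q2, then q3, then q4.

q2 · q1 = 0.8253 + 0.2295i + 0.1129j - 0.5034k
q3 · q2 · q1 = -0.1947 - 0.2391i + 0.0909j + 0.9469k
q4 · q3 · q2 · q1 = 0.4847 + 0.5865i + 0.0638j + 0.6458k
0.4847 + 0.5865i + 0.0638j + 0.6458k


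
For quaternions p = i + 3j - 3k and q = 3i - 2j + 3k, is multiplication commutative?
No: pq = 12 + 3i - 12j - 11k ≠ 12 - 3i + 12j + 11k = qp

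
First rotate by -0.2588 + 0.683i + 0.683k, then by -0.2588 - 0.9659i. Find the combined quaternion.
0.7267 + 0.0732i + 0.6597j - 0.1768k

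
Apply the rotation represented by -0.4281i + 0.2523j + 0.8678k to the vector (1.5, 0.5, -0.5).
(-0.687, -0.979, -1.149)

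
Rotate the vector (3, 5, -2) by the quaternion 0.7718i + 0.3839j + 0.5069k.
(1.972, -2.527, 5.266)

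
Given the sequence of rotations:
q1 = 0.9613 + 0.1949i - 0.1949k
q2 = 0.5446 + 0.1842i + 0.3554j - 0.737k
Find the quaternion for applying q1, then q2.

q2 · q1 = 0.344 + 0.2139i + 0.2339j - 0.8839k
0.344 + 0.2139i + 0.2339j - 0.8839k


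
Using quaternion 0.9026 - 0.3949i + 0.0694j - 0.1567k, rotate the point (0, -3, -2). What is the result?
(-1.182, -3.299, 0.847)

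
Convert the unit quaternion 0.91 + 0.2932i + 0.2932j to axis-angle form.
axis = (√2/2, √2/2, 0), θ = 49°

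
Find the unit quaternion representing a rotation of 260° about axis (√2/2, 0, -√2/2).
-0.6428 + 0.5417i - 0.5417k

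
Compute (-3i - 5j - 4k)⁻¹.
0.06i + 0.1j + 0.08k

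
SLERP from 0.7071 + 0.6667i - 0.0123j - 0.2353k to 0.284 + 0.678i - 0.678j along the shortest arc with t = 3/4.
0.4234 + 0.7241i - 0.5405j - 0.066k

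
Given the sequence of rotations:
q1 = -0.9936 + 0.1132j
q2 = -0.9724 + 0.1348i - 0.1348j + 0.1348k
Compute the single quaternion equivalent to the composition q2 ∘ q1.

q2 · q1 = 0.9814 - 0.1492i + 0.0239j - 0.1187k
0.9814 - 0.1492i + 0.0239j - 0.1187k


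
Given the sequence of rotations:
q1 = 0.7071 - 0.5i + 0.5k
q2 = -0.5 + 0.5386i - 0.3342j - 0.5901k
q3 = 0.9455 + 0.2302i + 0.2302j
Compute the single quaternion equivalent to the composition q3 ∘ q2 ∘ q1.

q2 · q1 = 0.2108 + 0.4637i - 0.2106j - 0.8344k
q3 · q2 · q1 = 0.141 + 0.2949i + 0.0415j - 0.9441k
0.141 + 0.2949i + 0.0415j - 0.9441k


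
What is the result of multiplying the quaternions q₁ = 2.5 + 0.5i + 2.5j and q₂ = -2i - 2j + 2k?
6 - 6j + 9k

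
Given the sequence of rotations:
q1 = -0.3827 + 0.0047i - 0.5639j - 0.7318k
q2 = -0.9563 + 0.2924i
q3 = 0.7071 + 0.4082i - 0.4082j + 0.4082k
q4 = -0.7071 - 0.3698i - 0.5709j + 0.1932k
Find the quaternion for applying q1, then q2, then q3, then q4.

q2 · q1 = 0.3646 - 0.1164i + 0.7532j + 0.5349k
q3 · q2 · q1 = 0.3944 - 0.4593i + 0.1179j + 0.787k
q4 · q3 · q2 · q1 = -0.5335 - 0.2932i - 0.1062j - 0.7861k
-0.5335 - 0.2932i - 0.1062j - 0.7861k


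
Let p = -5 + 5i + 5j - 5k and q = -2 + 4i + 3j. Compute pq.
-25 - 15i - 45j + 5k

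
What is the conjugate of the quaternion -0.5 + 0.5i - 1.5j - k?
-0.5 - 0.5i + 1.5j + k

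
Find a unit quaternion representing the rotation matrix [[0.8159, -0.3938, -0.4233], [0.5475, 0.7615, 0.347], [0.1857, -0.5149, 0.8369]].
0.9239 - 0.2332i - 0.1648j + 0.2547k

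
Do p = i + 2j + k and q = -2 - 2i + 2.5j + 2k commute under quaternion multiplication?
No: pq = -5 - 0.5i - 8j + 4.5k ≠ -5 - 3.5i - 8.5k = qp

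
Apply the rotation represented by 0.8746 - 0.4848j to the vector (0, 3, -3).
(2.544, 3, -1.59)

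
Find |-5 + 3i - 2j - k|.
√39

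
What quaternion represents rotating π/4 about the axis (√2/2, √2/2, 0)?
0.9239 + 0.2706i + 0.2706j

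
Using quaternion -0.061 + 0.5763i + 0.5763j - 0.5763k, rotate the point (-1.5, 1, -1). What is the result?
(1.821, -0.836, 0.485)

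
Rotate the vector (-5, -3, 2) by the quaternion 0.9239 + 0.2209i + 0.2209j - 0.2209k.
(-4.92, -1.873, 3.207)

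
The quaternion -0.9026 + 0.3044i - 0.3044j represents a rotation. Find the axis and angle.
axis = (√2/2, -√2/2, 0), θ = 309°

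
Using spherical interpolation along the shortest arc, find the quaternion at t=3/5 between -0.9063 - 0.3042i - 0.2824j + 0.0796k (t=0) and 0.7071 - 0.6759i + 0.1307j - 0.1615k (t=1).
-0.91 + 0.3171i - 0.2225j + 0.1477k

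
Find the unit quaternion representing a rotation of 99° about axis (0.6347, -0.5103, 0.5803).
0.6494 + 0.4826i - 0.388j + 0.4413k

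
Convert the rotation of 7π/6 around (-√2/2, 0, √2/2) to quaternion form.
-0.2588 - 0.683i + 0.683k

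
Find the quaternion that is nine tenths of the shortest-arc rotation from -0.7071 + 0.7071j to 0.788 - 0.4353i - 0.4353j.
-0.7896 + 0.3953i + 0.4693j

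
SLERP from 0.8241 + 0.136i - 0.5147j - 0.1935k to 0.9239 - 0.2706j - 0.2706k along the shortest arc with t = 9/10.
0.9177 + 0.0138i - 0.2966j - 0.2639k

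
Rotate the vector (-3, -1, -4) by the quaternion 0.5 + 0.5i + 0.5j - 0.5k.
(-1, 4, 3)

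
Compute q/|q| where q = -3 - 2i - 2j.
-0.7276 - 0.4851i - 0.4851j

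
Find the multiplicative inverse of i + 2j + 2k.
-0.1111i - 0.2222j - 0.2222k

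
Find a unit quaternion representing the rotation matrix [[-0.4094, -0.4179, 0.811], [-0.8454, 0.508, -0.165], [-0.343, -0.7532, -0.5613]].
0.3665 - 0.4012i + 0.7872j - 0.2916k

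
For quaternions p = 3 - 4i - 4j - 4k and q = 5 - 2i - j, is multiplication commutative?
No: pq = 3 - 30i - 15j - 24k ≠ 3 - 22i - 31j - 16k = qp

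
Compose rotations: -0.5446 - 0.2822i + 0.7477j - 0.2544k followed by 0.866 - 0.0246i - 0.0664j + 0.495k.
-0.303 - 0.5842i + 0.5377j - 0.527k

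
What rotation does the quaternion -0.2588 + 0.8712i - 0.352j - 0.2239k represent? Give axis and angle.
axis = (0.9019, -0.3644, -0.2318), θ = 7π/6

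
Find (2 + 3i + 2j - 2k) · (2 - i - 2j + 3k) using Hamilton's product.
17 + 6i - 7j - 2k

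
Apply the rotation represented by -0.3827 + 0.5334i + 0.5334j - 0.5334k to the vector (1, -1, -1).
(0.678, 1.276, 0.955)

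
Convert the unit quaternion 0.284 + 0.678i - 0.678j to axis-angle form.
axis = (√2/2, -√2/2, 0), θ = 147°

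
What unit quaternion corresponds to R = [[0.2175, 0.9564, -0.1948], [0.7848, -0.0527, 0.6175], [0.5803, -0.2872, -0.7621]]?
-0.3173 + 0.7128i + 0.6107j + 0.1352k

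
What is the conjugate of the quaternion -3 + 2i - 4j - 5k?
-3 - 2i + 4j + 5k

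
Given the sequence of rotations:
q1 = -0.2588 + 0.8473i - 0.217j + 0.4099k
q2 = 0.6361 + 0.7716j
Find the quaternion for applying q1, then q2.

q2 · q1 = 0.0028 + 0.8552i - 0.3377j - 0.393k
0.0028 + 0.8552i - 0.3377j - 0.393k


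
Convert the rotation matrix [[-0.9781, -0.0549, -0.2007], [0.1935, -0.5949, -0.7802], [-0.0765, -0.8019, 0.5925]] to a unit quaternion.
0.0698 - 0.0779i - 0.4446j + 0.8896k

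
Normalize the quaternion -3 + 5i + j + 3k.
-0.4523 + 0.7538i + 0.1508j + 0.4523k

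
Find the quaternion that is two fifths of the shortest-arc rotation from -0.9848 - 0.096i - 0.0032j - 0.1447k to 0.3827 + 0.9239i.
-0.8572 - 0.5054i - 0.0022j - 0.0992k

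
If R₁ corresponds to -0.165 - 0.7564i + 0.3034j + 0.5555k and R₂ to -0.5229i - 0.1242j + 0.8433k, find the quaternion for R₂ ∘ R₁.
-0.8263 - 0.2386i - 0.3269j - 0.3917k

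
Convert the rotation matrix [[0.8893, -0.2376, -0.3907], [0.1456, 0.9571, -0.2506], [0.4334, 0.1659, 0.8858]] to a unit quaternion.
0.9659 + 0.1078i - 0.2133j + 0.0992k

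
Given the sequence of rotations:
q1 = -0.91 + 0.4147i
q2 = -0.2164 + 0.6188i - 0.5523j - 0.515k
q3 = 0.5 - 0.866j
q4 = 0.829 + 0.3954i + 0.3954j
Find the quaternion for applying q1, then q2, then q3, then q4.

q2 · q1 = -0.0597 - 0.6528i + 0.289j + 0.6977k
q3 · q2 · q1 = 0.2204 - 0.9306i + 0.1962j - 0.2165k
q4 · q3 · q2 · q1 = 0.4731 - 0.7699i + 0.3354j + 0.2661k
0.4731 - 0.7699i + 0.3354j + 0.2661k


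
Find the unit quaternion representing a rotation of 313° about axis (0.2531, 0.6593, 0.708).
-0.9171 + 0.1009i + 0.2629j + 0.2823k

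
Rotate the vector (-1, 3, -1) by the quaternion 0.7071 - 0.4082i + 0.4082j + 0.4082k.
(-3.309, -0.154, -0.155)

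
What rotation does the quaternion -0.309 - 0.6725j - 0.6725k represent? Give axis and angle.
axis = (0, -√2/2, -√2/2), θ = 216°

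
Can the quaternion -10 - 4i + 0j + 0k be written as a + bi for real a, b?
Yes. The quaternion -10 - 4i has j- and k-coefficients y = z = 0, so it lies in the complex subalgebra spanned by 1 and i.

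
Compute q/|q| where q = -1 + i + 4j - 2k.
-0.2132 + 0.2132i + 0.8528j - 0.4264k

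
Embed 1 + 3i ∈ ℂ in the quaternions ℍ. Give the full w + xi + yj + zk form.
1 + 3i + 0j + 0k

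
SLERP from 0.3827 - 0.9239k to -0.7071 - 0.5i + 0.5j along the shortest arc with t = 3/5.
0.7126 + 0.3646i - 0.3646j - 0.4758k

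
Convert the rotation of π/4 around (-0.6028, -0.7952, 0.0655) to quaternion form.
0.9239 - 0.2307i - 0.3043j + 0.0251k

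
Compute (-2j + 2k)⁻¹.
0.25j - 0.25k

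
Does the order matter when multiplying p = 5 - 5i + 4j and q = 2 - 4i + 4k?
Yes: pq = -10 - 14i + 28j + 36k ≠ -10 - 46i - 12j + 4k = qp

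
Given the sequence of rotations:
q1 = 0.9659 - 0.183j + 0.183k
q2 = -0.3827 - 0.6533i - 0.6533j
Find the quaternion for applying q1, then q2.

q2 · q1 = -0.4892 - 0.7506i - 0.4414j + 0.0495k
-0.4892 - 0.7506i - 0.4414j + 0.0495k


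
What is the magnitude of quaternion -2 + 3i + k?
√14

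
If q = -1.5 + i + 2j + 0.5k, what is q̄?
-1.5 - i - 2j - 0.5k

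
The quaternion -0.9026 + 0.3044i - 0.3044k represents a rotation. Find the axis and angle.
axis = (√2/2, 0, -√2/2), θ = 309°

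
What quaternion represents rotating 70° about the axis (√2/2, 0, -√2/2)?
0.8192 + 0.4056i - 0.4056k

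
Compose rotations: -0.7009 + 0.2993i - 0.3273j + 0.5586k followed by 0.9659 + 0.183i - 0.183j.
-0.7917 + 0.0586i - 0.2901j + 0.5344k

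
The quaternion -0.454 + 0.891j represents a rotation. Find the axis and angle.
axis = (0, 1, 0), θ = 234°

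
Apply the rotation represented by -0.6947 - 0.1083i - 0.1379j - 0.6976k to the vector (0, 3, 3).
(-1.79, 0.136, 3.844)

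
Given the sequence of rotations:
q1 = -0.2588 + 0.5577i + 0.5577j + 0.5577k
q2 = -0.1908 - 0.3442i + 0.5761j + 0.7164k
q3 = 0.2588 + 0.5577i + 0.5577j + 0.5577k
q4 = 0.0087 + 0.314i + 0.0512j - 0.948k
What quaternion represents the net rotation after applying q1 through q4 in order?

q2 · q1 = -0.4795 - 0.0956i + 0.336j - 0.8051k
q3 · q2 · q1 = 0.1908 - 0.9285i + 0.2152j - 0.2351k
q4 · q3 · q2 · q1 = 0.0593 + 0.2438i + 0.9657j - 0.0678k
0.0593 + 0.2438i + 0.9657j - 0.0678k


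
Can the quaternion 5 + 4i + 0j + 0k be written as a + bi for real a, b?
Yes. The quaternion 5 + 4i has j- and k-coefficients y = z = 0, so it lies in the complex subalgebra spanned by 1 and i.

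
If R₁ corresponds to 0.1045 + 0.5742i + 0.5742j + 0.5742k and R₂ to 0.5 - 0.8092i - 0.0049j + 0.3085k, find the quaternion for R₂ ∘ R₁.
0.3426 + 0.0226i + 0.9284j - 0.1425k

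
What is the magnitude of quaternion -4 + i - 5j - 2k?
√46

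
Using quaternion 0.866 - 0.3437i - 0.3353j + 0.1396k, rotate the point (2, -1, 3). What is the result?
(-0.546, 1.725, 3.275)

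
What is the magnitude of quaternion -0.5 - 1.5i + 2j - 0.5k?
2.598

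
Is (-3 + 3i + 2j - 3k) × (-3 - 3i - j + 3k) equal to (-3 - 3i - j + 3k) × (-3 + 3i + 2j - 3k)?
No: pq = 29 + 3i - 3j + 3k ≠ 29 - 3i - 3j - 3k = qp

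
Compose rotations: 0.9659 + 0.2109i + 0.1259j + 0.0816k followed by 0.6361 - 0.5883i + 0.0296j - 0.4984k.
0.7754 - 0.3689i + 0.0516j - 0.5098k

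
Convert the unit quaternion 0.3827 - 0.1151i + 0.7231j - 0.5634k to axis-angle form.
axis = (-0.1246, 0.7827, -0.6098), θ = 3π/4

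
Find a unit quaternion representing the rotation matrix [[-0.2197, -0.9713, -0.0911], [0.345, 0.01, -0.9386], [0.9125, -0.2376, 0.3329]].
0.5299 + 0.3307i - 0.4735j + 0.621k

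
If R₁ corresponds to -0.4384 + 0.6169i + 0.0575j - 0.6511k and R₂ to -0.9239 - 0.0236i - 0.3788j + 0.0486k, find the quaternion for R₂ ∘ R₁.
0.473 - 0.3158i + 0.1276j + 0.8126k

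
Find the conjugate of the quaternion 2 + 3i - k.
2 - 3i + k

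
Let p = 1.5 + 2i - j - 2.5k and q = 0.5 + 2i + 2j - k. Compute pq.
-3.75 + 10i - 0.5j + 3.25k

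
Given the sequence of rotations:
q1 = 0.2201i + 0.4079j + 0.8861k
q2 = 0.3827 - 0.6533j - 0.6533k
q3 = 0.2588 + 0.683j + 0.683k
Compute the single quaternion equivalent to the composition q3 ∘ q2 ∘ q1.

q2 · q1 = 0.8454 - 0.2282i + 0.0123j + 0.4829k
q3 · q2 · q1 = -0.1194 + 0.2624i + 0.4247j + 0.8582k
-0.1194 + 0.2624i + 0.4247j + 0.8582k


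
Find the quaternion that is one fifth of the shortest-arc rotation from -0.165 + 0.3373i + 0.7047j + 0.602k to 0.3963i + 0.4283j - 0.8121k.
-0.1548 + 0.1979i + 0.5331j + 0.8079k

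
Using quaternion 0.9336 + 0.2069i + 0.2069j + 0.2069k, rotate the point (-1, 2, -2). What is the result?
(-2.374, 1.787, -0.413)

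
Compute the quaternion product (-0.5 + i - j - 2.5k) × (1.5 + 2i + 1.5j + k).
1.25 + 3.25i - 8.25j - 0.75k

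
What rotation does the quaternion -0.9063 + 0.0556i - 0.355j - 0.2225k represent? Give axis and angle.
axis = (0.1316, -0.84, -0.5265), θ = 310°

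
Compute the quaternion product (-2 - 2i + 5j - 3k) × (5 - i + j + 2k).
-11 + 5i + 30j - 16k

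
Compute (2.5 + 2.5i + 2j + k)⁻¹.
0.1429 - 0.1429i - 0.1143j - 0.0571k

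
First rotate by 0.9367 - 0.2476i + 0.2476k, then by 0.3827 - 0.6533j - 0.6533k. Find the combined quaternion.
0.5202 - 0.2565i - 0.4502j - 0.6789k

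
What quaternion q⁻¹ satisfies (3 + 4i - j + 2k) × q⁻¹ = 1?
0.1 - 0.1333i + 0.0333j - 0.0667k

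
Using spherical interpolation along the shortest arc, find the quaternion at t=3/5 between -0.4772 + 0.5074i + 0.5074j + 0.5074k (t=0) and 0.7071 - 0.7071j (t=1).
-0.6645 + 0.2225i + 0.6778j + 0.2225k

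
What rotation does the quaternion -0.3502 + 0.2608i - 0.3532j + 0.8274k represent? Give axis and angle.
axis = (0.2784, -0.3771, 0.8833), θ = 221°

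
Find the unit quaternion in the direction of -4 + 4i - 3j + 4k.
-0.5298 + 0.5298i - 0.3974j + 0.5298k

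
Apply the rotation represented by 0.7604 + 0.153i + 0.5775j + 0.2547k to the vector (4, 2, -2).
(-1.521, 3.78, -2.72)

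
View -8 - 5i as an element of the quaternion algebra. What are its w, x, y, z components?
-8 - 5i + 0j + 0k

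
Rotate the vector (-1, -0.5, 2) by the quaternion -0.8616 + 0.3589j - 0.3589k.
(-1.412, -1.505, 0.995)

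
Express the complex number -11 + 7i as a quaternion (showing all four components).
-11 + 7i + 0j + 0k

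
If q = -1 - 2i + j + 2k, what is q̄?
-1 + 2i - j - 2k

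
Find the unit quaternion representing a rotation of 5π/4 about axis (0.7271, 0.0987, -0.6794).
-0.3827 + 0.6718i + 0.0912j - 0.6277k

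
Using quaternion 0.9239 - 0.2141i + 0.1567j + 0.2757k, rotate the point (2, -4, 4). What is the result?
(4.59, -0.212, 3.858)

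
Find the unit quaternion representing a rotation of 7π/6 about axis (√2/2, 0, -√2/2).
-0.2588 + 0.683i - 0.683k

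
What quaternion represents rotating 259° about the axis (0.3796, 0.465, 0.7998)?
-0.6361 + 0.2929i + 0.3588j + 0.6171k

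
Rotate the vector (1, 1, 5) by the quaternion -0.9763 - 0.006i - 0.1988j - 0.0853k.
(2.688, 1.265, 4.263)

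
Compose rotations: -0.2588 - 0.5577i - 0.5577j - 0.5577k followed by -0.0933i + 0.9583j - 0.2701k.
0.3318 - 0.6609i - 0.1494j + 0.6564k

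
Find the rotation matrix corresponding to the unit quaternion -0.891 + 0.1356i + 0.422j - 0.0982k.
[[0.6245, -0.0605, -0.7786], [0.2894, 0.9439, 0.1588], [0.7254, -0.3245, 0.6071]]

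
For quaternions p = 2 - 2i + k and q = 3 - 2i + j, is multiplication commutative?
No: pq = 2 - 11i + k ≠ 2 - 9i + 4j + 5k = qp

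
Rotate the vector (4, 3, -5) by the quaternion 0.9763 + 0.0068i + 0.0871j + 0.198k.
(1.606, 4.21, -5.45)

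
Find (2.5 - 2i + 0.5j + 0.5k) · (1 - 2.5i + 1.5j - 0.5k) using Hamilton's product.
-3 - 9.25i + 2j - 2.5k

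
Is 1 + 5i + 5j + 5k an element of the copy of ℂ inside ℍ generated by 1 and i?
No. The quaternion 1 + 5i + 5j + 5k has j-coefficient y = 5 and k-coefficient z = 5, not both zero, so it does not lie in the complex subalgebra spanned by 1 and i.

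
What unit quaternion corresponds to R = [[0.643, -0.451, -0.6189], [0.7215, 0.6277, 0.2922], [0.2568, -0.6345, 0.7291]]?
0.866 - 0.2675i - 0.2528j + 0.3385k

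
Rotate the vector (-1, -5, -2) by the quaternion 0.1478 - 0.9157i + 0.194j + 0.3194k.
(2.583, 3.877, 2.881)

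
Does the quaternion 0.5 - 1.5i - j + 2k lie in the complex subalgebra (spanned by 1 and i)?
No. The quaternion 0.5 - 1.5i - j + 2k has j-coefficient y = -1 and k-coefficient z = 2, not both zero, so it does not lie in the complex subalgebra spanned by 1 and i.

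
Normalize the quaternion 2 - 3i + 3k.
0.4264 - 0.6396i + 0.6396k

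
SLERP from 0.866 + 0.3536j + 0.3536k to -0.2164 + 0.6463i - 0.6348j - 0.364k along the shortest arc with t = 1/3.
0.7205 - 0.2513i + 0.5066j + 0.4014k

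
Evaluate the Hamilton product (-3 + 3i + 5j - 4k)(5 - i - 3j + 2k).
11 + 16i + 32j - 30k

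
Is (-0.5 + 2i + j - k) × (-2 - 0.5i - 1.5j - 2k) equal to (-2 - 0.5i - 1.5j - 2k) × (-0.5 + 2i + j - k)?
No: pq = 1.5 - 7.25i + 3.25j + 0.5k ≠ 1.5 - 0.25i - 5.75j + 5.5k = qp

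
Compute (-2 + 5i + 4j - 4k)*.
-2 - 5i - 4j + 4k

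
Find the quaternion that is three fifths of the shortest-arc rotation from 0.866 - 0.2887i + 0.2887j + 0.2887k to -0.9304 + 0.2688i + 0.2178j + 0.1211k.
0.9551 - 0.2923i - 0.0141j + 0.0468k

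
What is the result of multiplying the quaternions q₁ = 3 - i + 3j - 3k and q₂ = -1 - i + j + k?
-4 + 4i + 4j + 8k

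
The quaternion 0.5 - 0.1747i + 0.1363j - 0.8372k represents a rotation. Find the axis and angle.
axis = (-0.2017, 0.1574, -0.9667), θ = 2π/3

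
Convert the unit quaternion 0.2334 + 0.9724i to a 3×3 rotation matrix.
[[1, 0, 0], [0, -0.8911, -0.4539], [0, 0.4539, -0.8911]]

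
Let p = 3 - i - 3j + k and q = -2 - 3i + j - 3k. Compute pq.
-3 + i + 3j - 21k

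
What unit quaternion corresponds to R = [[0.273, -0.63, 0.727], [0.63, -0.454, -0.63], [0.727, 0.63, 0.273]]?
0.5225 + 0.6029i + 0.6029k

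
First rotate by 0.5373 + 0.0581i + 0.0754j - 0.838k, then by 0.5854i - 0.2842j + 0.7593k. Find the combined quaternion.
0.6237 + 0.4954i + 0.382j + 0.4686k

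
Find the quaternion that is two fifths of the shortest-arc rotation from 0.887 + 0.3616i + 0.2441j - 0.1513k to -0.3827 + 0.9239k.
0.7868 + 0.2469i + 0.1667j - 0.5406k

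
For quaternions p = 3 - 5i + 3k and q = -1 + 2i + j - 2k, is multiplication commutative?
No: pq = 13 + 8i - j - 14k ≠ 13 + 14i + 7j - 4k = qp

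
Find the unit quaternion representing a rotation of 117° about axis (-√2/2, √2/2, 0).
0.5225 - 0.6029i + 0.6029j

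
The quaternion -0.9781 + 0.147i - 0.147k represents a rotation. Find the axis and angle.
axis = (√2/2, 0, -√2/2), θ = 336°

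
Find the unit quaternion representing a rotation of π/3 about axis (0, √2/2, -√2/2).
0.866 + 0.3536j - 0.3536k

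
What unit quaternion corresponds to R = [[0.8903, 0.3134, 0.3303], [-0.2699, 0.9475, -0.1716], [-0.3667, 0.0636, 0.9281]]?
0.9703 + 0.0606i + 0.1796j - 0.1503k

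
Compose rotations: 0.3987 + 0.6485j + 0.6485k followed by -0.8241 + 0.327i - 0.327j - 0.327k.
0.0956 + 0.1304i - 0.8769j - 0.4527k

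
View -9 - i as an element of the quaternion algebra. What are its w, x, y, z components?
-9 - i + 0j + 0k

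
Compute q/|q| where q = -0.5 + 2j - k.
-0.2182 + 0.8729j - 0.4364k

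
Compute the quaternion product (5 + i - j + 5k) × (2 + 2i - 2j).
6 + 22i - 2j + 10k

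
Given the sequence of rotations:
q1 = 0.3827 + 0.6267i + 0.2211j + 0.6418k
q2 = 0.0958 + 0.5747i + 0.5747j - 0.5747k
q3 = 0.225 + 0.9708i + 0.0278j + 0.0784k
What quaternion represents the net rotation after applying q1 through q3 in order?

q2 · q1 = -0.0817 + 0.7759i - 0.4879j - 0.3916k
q3 · q2 · q1 = -0.7274 + 0.1226i + 0.3289j - 0.5897k
-0.7274 + 0.1226i + 0.3289j - 0.5897k


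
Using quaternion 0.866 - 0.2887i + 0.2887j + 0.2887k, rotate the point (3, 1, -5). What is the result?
(-0.334, -1.667, -5.667)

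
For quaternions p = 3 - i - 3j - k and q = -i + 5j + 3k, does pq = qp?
No: pq = 17 - 7i + 19j + k ≠ 17 + i + 11j + 17k = qp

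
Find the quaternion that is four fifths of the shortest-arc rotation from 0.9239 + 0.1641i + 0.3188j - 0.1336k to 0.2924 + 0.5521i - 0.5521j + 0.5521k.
0.5382 + 0.5585i - 0.4187j + 0.4723k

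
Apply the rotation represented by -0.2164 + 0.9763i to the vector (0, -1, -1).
(0, 0.484, 1.329)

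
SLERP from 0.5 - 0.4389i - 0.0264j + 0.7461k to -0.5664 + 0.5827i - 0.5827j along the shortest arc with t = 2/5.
0.6008 - 0.5672i + 0.2535j + 0.503k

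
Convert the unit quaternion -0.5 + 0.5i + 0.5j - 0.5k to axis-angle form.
axis = (√3/3, √3/3, -√3/3), θ = 4π/3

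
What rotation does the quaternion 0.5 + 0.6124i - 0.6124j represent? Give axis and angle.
axis = (√2/2, -√2/2, 0), θ = 2π/3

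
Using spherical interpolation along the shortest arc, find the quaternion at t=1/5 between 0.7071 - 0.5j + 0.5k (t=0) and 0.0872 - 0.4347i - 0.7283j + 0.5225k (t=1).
0.6089 - 0.0969i - 0.5792j + 0.5333k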